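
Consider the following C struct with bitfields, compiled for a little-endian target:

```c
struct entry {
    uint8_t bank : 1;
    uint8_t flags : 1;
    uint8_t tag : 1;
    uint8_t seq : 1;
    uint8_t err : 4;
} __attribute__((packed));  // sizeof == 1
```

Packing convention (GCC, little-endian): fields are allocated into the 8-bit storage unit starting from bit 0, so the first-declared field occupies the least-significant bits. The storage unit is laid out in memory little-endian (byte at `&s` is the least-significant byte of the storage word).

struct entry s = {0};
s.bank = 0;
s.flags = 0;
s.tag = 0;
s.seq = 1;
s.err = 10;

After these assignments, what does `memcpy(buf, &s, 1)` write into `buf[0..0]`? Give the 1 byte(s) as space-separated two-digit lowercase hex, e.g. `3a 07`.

a8

[0+:1] bank=0 & 0x1 = 0x0; word=0x00
[1+:1] flags=0 & 0x1 = 0x0; word=0x00
[2+:1] tag=0 & 0x1 = 0x0; word=0x00
[3+:1] seq=1 & 0x1 = 0x1; word=0x08
[4+:4] err=10 & 0xf = 0xa; word=0xa8
word = 0xa8 → little-endian bytes:
  [0]=0xa8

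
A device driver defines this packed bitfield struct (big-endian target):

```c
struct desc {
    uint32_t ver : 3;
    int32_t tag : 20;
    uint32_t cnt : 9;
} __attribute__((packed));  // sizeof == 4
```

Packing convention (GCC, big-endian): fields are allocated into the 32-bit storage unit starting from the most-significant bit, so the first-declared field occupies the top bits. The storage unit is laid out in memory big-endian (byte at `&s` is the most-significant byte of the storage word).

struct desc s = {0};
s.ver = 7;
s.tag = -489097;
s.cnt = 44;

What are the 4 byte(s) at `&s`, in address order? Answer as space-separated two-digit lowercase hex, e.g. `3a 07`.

[29+:3] ver=7 & 0x7 = 0x7; word=0xe0000000
[9+:20] tag=-489097 & 0xfffff = 0x88977; word=0xf112ee00
[0+:9] cnt=44 & 0x1ff = 0x2c; word=0xf112ee2c
word = 0xf112ee2c → big-endian bytes:
  [0]=0xf1  [1]=0x12  [2]=0xee  [3]=0x2c

f1 12 ee 2c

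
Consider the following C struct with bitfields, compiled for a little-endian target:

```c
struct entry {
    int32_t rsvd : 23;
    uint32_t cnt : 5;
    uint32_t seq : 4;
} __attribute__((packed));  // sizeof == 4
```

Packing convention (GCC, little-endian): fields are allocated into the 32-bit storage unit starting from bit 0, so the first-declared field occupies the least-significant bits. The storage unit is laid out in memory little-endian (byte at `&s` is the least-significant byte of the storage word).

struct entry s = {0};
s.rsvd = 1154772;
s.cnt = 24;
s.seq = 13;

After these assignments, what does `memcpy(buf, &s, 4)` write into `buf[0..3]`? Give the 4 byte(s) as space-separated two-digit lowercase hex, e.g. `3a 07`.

d4 9e 11 dc

rsvd:23 = 1154772 → 0x119ed4 << 0 → word 0x00119ed4
cnt:5 = 24 → 0x18 << 23 → word 0x0c119ed4
seq:4 = 13 → 0xd << 28 → word 0xdc119ed4
word = 0xdc119ed4 → little-endian bytes:
  [0]=0xd4  [1]=0x9e  [2]=0x11  [3]=0xdc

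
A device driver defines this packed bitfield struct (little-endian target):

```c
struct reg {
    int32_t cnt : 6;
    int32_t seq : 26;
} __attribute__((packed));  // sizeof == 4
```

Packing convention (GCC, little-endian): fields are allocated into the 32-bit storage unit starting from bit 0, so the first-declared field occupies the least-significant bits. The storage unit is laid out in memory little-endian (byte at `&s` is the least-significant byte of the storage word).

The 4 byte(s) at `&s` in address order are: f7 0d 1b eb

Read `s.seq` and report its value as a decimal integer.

[0]=0xf7 [1]=0x0d [2]=0x1b [3]=0xeb (little-endian) → word 0xeb1b0df7
cnt [0+:6] = (word>>0) & 0x3f = 55
seq [6+:26] = (word>>6) & 0x3ffffff = 61631543  ←
seq signed 26b, MSB=1: 61631543 - 67108864 = -5477321

-5477321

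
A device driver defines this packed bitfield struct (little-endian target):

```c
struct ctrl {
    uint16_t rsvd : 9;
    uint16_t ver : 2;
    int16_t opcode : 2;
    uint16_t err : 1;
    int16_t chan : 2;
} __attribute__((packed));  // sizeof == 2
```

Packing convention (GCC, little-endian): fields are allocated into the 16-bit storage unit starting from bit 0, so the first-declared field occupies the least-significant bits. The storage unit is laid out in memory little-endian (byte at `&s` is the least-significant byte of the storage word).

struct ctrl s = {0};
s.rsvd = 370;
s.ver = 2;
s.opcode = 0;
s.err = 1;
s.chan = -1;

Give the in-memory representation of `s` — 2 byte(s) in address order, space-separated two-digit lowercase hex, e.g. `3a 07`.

72 e5

rsvd (9b) val=370 bits=0x172 at bit 0: 0x0172
ver (2b) val=2 bits=0x2 at bit 9: 0x0572
opcode (2b) val=0 bits=0x0 at bit 11: 0x0572
err (1b) val=1 bits=0x1 at bit 13: 0x2572
chan (2b) val=-1 bits=0x3 at bit 14: 0xe572
word = 0xe572 → little-endian bytes:
  [0]=0x72  [1]=0xe5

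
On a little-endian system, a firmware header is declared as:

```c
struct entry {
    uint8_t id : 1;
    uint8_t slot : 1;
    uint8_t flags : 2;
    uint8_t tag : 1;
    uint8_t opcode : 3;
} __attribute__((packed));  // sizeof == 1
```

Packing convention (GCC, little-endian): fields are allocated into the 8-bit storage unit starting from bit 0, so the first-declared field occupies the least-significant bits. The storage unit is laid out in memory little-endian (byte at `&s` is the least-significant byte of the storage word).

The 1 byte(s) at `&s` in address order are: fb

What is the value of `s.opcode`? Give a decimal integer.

7

[0]=0xfb (little-endian) → word 0xfb
id:1 @ bit 0 → (0xfb>>0)&0x1 = 0x1
slot:1 @ bit 1 → (0xfb>>1)&0x1 = 0x1
flags:2 @ bit 2 → (0xfb>>2)&0x3 = 0x2
tag:1 @ bit 4 → (0xfb>>4)&0x1 = 0x1
opcode:3 @ bit 5 → (0xfb>>5)&0x7 = 0x7  ←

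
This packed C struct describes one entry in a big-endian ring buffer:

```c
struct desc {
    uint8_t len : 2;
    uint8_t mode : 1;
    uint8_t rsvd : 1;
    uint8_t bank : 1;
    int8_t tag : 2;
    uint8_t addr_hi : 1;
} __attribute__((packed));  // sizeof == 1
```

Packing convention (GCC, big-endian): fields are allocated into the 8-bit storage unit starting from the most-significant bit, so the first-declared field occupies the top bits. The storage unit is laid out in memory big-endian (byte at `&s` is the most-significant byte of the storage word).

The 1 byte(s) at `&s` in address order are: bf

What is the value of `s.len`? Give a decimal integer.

2

[0]=0xbf (big-endian) → word 0xbf
len:2 @ bit 6 → (0xbf>>6)&0x3 = 0x2  ←
mode:1 @ bit 5 → (0xbf>>5)&0x1 = 0x1
rsvd:1 @ bit 4 → (0xbf>>4)&0x1 = 0x1
bank:1 @ bit 3 → (0xbf>>3)&0x1 = 0x1
tag:2 @ bit 1 → (0xbf>>1)&0x3 = 0x3
addr_hi:1 @ bit 0 → (0xbf>>0)&0x1 = 0x1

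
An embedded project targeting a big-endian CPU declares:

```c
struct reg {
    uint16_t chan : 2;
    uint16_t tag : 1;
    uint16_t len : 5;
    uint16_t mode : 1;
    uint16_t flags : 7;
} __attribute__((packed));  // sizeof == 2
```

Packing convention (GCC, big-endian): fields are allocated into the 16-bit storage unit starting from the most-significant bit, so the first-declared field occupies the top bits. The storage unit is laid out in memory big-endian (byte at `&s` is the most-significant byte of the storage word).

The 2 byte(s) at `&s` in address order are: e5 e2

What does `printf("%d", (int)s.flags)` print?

98

[0]=0xe5 [1]=0xe2 (big-endian) → word 0xe5e2
chan:2 @ bit 14 → (0xe5e2>>14)&0x3 = 0x3
tag:1 @ bit 13 → (0xe5e2>>13)&0x1 = 0x1
len:5 @ bit 8 → (0xe5e2>>8)&0x1f = 0x5
mode:1 @ bit 7 → (0xe5e2>>7)&0x1 = 0x1
flags:7 @ bit 0 → (0xe5e2>>0)&0x7f = 0x62  ←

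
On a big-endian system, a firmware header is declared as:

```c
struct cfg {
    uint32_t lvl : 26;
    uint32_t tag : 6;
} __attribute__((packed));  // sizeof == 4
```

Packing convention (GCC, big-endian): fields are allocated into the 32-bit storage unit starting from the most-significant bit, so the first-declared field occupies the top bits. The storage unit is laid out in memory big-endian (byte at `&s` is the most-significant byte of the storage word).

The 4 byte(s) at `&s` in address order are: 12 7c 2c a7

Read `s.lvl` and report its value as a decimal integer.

4845746

[0]=0x12 [1]=0x7c [2]=0x2c [3]=0xa7 (big-endian) → word 0x127c2ca7
lvl:26 @ bit 6 → (0x127c2ca7>>6)&0x3ffffff = 0x49f0b2  ←
tag:6 @ bit 0 → (0x127c2ca7>>0)&0x3f = 0x27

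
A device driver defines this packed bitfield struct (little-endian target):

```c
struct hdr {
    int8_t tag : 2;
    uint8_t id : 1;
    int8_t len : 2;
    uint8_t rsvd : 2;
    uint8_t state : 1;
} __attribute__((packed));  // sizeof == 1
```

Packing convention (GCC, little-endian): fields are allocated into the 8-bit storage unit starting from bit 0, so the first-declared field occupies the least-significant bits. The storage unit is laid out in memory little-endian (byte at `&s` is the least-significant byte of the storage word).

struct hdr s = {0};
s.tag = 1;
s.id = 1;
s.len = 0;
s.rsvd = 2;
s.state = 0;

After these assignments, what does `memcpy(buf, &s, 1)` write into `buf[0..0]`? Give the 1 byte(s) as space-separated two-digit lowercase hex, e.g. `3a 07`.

tag (2b) val=1 bits=0x1 at bit 0: 0x01
id (1b) val=1 bits=0x1 at bit 2: 0x05
len (2b) val=0 bits=0x0 at bit 3: 0x05
rsvd (2b) val=2 bits=0x2 at bit 5: 0x45
state (1b) val=0 bits=0x0 at bit 7: 0x45
word = 0x45 → little-endian bytes:
  [0]=0x45

45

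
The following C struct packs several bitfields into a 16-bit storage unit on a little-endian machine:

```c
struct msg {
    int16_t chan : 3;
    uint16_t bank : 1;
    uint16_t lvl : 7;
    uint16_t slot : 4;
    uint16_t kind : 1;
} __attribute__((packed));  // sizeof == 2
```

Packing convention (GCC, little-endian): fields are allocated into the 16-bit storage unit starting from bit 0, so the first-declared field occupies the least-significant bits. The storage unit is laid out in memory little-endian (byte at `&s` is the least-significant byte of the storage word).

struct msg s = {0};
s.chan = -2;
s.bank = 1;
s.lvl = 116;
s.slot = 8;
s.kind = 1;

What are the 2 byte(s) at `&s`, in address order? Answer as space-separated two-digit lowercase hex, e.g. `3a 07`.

4e c7

chan:3 = -2 → 0x6 << 0 → word 0x0006
bank:1 = 1 → 0x1 << 3 → word 0x000e
lvl:7 = 116 → 0x74 << 4 → word 0x074e
slot:4 = 8 → 0x8 << 11 → word 0x474e
kind:1 = 1 → 0x1 << 15 → word 0xc74e
word = 0xc74e → little-endian bytes:
  [0]=0x4e  [1]=0xc7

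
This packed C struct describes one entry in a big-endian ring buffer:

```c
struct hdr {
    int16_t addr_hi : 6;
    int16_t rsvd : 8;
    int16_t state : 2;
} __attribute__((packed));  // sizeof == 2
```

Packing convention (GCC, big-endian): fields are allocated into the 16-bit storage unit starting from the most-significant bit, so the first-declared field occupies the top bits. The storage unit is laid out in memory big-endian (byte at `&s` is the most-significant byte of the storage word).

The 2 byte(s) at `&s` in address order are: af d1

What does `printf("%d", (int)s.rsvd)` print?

-12

[0]=0xaf [1]=0xd1 (big-endian) → word 0xafd1
addr_hi [10+:6] = (word>>10) & 0x3f = 43
rsvd [2+:8] = (word>>2) & 0xff = 244  ←
state [0+:2] = (word>>0) & 0x3 = 1
rsvd signed 8b, MSB=1: 244 - 256 = -12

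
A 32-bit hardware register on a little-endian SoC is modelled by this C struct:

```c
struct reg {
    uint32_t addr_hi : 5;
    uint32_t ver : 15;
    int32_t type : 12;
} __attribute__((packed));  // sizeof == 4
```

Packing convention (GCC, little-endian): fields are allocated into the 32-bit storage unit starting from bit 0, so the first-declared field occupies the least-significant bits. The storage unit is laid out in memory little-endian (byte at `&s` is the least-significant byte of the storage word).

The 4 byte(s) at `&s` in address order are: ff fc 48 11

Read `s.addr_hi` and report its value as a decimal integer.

[0]=0xff [1]=0xfc [2]=0x48 [3]=0x11 (little-endian) → word 0x1148fcff
addr_hi:5 @ bit 0 → (0x1148fcff>>0)&0x1f = 0x1f  ←
ver:15 @ bit 5 → (0x1148fcff>>5)&0x7fff = 0x47e7
type:12 @ bit 20 → (0x1148fcff>>20)&0xfff = 0x114

31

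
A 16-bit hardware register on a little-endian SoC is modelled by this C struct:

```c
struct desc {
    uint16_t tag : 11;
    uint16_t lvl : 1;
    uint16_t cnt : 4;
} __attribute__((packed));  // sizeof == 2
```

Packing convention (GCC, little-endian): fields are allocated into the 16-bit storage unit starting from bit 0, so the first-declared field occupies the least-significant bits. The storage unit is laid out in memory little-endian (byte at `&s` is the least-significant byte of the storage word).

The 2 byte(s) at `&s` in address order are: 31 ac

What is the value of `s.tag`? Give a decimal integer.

1073

[0]=0x31 [1]=0xac (little-endian) → word 0xac31
tag:11 @ bit 0 → (0xac31>>0)&0x7ff = 0x431  ←
lvl:1 @ bit 11 → (0xac31>>11)&0x1 = 0x1
cnt:4 @ bit 12 → (0xac31>>12)&0xf = 0xa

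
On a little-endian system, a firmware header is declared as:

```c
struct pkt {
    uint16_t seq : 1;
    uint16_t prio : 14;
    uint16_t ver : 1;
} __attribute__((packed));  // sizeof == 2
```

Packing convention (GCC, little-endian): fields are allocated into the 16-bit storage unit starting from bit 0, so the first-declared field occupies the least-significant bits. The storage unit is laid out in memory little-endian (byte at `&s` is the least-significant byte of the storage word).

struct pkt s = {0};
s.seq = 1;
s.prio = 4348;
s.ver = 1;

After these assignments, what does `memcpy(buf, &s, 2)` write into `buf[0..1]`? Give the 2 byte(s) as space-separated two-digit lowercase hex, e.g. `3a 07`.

seq:1 = 1 → 0x1 << 0 → word 0x0001
prio:14 = 4348 → 0x10fc << 1 → word 0x21f9
ver:1 = 1 → 0x1 << 15 → word 0xa1f9
word = 0xa1f9 → little-endian bytes:
  [0]=0xf9  [1]=0xa1

f9 a1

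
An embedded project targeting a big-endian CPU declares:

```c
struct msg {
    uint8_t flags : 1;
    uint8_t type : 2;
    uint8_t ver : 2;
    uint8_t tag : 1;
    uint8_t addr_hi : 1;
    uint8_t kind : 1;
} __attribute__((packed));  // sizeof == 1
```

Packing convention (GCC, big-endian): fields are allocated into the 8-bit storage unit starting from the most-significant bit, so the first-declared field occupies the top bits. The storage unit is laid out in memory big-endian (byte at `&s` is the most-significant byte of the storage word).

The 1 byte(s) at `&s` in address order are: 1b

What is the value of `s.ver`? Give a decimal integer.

[0]=0x1b (big-endian) → word 0x1b
flags [7+:1] = (word>>7) & 0x1 = 0
type [5+:2] = (word>>5) & 0x3 = 0
ver [3+:2] = (word>>3) & 0x3 = 3  ←
tag [2+:1] = (word>>2) & 0x1 = 0
addr_hi [1+:1] = (word>>1) & 0x1 = 1
kind [0+:1] = (word>>0) & 0x1 = 1

3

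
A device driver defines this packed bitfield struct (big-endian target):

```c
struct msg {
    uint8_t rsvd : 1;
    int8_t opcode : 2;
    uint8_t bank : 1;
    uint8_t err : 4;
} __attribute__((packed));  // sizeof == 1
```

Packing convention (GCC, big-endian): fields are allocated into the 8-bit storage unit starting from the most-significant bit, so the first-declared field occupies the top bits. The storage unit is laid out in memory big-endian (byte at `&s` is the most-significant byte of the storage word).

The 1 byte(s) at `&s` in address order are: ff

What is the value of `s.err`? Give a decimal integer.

[0]=0xff (big-endian) → word 0xff
rsvd [7+:1] = (word>>7) & 0x1 = 1
opcode [5+:2] = (word>>5) & 0x3 = 3
bank [4+:1] = (word>>4) & 0x1 = 1
err [0+:4] = (word>>0) & 0xf = 15  ←

15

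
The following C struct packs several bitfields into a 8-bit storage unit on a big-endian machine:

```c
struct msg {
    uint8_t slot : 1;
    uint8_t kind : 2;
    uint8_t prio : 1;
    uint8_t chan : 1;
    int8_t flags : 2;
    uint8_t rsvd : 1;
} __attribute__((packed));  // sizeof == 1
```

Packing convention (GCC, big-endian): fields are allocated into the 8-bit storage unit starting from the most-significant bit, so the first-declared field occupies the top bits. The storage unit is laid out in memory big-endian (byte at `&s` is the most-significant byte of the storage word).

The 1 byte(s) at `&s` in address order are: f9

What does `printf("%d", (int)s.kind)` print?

3

[0]=0xf9 (big-endian) → word 0xf9
slot [7+:1] = (word>>7) & 0x1 = 1
kind [5+:2] = (word>>5) & 0x3 = 3  ←
prio [4+:1] = (word>>4) & 0x1 = 1
chan [3+:1] = (word>>3) & 0x1 = 1
flags [1+:2] = (word>>1) & 0x3 = 0
rsvd [0+:1] = (word>>0) & 0x1 = 1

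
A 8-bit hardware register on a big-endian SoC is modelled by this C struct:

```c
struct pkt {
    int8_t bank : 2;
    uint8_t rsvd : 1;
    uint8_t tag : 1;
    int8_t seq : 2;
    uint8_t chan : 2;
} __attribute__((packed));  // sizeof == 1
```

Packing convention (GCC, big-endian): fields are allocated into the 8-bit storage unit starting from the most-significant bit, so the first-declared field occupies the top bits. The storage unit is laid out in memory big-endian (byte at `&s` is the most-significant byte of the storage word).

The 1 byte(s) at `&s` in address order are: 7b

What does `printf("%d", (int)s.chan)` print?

3

[0]=0x7b (big-endian) → word 0x7b
bank:2 @ bit 6 → (0x7b>>6)&0x3 = 0x1
rsvd:1 @ bit 5 → (0x7b>>5)&0x1 = 0x1
tag:1 @ bit 4 → (0x7b>>4)&0x1 = 0x1
seq:2 @ bit 2 → (0x7b>>2)&0x3 = 0x2
chan:2 @ bit 0 → (0x7b>>0)&0x3 = 0x3  ←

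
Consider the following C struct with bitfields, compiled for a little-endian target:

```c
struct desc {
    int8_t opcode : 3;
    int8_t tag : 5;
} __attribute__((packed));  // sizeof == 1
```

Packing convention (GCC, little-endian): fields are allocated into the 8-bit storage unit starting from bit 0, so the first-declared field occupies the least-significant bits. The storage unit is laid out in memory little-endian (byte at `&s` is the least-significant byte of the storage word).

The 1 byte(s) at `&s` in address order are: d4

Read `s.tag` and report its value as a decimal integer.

-6

[0]=0xd4 (little-endian) → word 0xd4
opcode:3 @ bit 0 → (0xd4>>0)&0x7 = 0x4
tag:5 @ bit 3 → (0xd4>>3)&0x1f = 0x1a  ←
tag signed 5b, MSB=1: 26 - 32 = -6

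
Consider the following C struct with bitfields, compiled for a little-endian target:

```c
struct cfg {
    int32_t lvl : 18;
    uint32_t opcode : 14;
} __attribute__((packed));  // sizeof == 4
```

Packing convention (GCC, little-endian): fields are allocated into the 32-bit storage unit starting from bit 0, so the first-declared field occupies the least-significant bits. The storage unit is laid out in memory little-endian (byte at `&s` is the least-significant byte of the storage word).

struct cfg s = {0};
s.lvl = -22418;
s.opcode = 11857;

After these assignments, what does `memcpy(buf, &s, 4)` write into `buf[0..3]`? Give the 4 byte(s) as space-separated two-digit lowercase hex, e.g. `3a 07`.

lvl:18 = -22418 → 0x3a86e << 0 → word 0x0003a86e
opcode:14 = 11857 → 0x2e51 << 18 → word 0xb947a86e
word = 0xb947a86e → little-endian bytes:
  [0]=0x6e  [1]=0xa8  [2]=0x47  [3]=0xb9

6e a8 47 b9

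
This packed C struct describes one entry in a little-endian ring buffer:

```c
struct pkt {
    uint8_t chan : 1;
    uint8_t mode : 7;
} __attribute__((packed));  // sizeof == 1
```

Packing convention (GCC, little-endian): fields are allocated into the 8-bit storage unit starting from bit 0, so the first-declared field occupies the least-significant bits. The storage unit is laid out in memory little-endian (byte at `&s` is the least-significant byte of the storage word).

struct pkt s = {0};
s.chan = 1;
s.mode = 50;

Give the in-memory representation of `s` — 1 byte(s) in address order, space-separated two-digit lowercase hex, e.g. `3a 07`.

chan (1b) val=1 bits=0x1 at bit 0: 0x01
mode (7b) val=50 bits=0x32 at bit 1: 0x65
word = 0x65 → little-endian bytes:
  [0]=0x65

65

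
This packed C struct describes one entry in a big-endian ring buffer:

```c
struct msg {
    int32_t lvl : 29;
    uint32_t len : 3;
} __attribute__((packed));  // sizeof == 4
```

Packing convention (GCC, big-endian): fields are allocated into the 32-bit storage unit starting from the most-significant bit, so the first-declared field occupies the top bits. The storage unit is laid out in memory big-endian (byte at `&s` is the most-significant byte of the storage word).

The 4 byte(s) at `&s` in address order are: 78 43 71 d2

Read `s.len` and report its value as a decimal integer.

2

[0]=0x78 [1]=0x43 [2]=0x71 [3]=0xd2 (big-endian) → word 0x784371d2
lvl [3+:29] = (word>>3) & 0x1fffffff = 252210746
len [0+:3] = (word>>0) & 0x7 = 2  ←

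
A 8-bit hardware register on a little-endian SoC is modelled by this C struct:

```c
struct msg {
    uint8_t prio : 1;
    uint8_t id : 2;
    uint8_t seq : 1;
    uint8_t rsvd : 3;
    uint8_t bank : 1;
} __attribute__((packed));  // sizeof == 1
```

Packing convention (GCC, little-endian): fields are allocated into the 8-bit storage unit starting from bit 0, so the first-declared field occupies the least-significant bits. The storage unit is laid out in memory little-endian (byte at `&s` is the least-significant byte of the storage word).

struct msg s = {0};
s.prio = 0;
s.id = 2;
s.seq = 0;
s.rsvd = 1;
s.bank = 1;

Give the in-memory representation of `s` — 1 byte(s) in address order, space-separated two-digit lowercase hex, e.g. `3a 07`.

94

prio (1b) val=0 bits=0x0 at bit 0: 0x00
id (2b) val=2 bits=0x2 at bit 1: 0x04
seq (1b) val=0 bits=0x0 at bit 3: 0x04
rsvd (3b) val=1 bits=0x1 at bit 4: 0x14
bank (1b) val=1 bits=0x1 at bit 7: 0x94
word = 0x94 → little-endian bytes:
  [0]=0x94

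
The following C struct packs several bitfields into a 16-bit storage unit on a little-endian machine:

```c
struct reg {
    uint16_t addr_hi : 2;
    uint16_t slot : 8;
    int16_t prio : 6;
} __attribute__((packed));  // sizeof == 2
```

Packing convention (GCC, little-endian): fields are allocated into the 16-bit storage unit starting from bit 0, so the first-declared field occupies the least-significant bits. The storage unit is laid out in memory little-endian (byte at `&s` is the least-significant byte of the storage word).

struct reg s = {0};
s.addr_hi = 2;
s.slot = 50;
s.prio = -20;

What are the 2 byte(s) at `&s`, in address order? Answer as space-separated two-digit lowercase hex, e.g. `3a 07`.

ca b0

[0+:2] addr_hi=2 & 0x3 = 0x2; word=0x0002
[2+:8] slot=50 & 0xff = 0x32; word=0x00ca
[10+:6] prio=-20 & 0x3f = 0x2c; word=0xb0ca
word = 0xb0ca → little-endian bytes:
  [0]=0xca  [1]=0xb0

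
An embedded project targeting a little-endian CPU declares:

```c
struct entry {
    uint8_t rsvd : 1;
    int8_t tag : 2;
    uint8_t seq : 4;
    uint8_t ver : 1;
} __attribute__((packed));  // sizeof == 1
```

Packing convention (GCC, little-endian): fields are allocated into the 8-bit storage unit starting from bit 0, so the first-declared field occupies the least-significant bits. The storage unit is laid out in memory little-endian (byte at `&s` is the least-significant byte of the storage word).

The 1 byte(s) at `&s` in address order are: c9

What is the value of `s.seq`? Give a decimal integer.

[0]=0xc9 (little-endian) → word 0xc9
rsvd:1 @ bit 0 → (0xc9>>0)&0x1 = 0x1
tag:2 @ bit 1 → (0xc9>>1)&0x3 = 0x0
seq:4 @ bit 3 → (0xc9>>3)&0xf = 0x9  ←
ver:1 @ bit 7 → (0xc9>>7)&0x1 = 0x1

9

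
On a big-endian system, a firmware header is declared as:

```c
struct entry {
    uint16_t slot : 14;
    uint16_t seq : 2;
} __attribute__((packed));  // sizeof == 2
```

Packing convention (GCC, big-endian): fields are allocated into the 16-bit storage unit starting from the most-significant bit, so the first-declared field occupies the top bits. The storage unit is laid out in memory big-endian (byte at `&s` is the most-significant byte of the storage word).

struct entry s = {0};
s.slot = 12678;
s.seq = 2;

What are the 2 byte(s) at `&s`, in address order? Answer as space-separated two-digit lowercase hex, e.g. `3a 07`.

c6 1a

slot:14 = 12678 → 0x3186 << 2 → word 0xc618
seq:2 = 2 → 0x2 << 0 → word 0xc61a
word = 0xc61a → big-endian bytes:
  [0]=0xc6  [1]=0x1a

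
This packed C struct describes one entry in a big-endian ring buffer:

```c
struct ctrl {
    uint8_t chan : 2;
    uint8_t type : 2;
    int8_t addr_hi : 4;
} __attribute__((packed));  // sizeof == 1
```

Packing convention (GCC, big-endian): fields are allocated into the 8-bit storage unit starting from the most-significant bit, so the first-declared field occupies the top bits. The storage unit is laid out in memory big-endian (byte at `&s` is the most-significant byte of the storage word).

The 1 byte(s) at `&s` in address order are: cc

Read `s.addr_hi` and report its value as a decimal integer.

[0]=0xcc (big-endian) → word 0xcc
chan [6+:2] = (word>>6) & 0x3 = 3
type [4+:2] = (word>>4) & 0x3 = 0
addr_hi [0+:4] = (word>>0) & 0xf = 12  ←
addr_hi signed 4b, MSB=1: 12 - 16 = -4

-4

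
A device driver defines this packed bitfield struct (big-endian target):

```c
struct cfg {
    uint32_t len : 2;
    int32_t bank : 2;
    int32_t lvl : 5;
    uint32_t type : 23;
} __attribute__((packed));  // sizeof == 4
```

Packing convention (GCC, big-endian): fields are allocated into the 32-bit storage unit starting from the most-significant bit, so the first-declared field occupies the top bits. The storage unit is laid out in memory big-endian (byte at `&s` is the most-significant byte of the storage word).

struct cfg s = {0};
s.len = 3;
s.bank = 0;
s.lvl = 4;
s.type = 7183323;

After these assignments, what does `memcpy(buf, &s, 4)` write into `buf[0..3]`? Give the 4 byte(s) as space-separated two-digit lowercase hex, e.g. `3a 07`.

c2 6d 9b db

[30+:2] len=3 & 0x3 = 0x3; word=0xc0000000
[28+:2] bank=0 & 0x3 = 0x0; word=0xc0000000
[23+:5] lvl=4 & 0x1f = 0x4; word=0xc2000000
[0+:23] type=7183323 & 0x7fffff = 0x6d9bdb; word=0xc26d9bdb
word = 0xc26d9bdb → big-endian bytes:
  [0]=0xc2  [1]=0x6d  [2]=0x9b  [3]=0xdb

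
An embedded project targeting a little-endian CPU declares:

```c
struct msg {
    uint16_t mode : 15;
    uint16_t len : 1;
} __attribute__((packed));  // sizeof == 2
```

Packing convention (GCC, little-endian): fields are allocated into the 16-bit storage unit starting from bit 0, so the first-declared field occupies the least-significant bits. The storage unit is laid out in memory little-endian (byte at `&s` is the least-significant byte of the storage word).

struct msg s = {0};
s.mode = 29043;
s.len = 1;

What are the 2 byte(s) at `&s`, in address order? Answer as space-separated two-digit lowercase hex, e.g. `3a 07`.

mode (15b) val=29043 bits=0x7173 at bit 0: 0x7173
len (1b) val=1 bits=0x1 at bit 15: 0xf173
word = 0xf173 → little-endian bytes:
  [0]=0x73  [1]=0xf1

73 f1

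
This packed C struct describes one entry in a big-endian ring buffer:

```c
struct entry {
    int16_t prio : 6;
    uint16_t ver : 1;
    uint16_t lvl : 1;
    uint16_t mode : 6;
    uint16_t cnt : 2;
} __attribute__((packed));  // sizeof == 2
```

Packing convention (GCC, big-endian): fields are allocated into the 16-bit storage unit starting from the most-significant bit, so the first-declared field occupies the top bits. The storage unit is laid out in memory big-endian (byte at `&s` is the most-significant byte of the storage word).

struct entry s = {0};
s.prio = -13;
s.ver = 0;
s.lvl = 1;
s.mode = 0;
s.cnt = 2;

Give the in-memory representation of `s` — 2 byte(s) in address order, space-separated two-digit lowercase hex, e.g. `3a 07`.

cd 02

prio (6b) val=-13 bits=0x33 at bit 10: 0xcc00
ver (1b) val=0 bits=0x0 at bit 9: 0xcc00
lvl (1b) val=1 bits=0x1 at bit 8: 0xcd00
mode (6b) val=0 bits=0x0 at bit 2: 0xcd00
cnt (2b) val=2 bits=0x2 at bit 0: 0xcd02
word = 0xcd02 → big-endian bytes:
  [0]=0xcd  [1]=0x02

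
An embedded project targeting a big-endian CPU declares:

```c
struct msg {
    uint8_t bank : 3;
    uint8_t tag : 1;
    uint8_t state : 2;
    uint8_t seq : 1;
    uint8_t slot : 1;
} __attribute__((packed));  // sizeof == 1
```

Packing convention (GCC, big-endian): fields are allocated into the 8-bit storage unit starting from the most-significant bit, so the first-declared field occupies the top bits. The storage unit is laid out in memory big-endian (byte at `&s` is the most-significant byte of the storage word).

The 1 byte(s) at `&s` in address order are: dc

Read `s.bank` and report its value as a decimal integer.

[0]=0xdc (big-endian) → word 0xdc
bank [5+:3] = (word>>5) & 0x7 = 6  ←
tag [4+:1] = (word>>4) & 0x1 = 1
state [2+:2] = (word>>2) & 0x3 = 3
seq [1+:1] = (word>>1) & 0x1 = 0
slot [0+:1] = (word>>0) & 0x1 = 0

6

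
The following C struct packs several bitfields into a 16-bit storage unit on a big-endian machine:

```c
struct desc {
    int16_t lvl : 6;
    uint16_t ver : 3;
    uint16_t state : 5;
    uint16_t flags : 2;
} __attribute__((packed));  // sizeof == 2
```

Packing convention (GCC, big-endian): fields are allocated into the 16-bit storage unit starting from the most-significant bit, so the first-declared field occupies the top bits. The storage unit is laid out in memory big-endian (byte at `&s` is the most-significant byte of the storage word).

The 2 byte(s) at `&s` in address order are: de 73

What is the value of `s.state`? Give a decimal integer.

[0]=0xde [1]=0x73 (big-endian) → word 0xde73
lvl [10+:6] = (word>>10) & 0x3f = 55
ver [7+:3] = (word>>7) & 0x7 = 4
state [2+:5] = (word>>2) & 0x1f = 28  ←
flags [0+:2] = (word>>0) & 0x3 = 3

28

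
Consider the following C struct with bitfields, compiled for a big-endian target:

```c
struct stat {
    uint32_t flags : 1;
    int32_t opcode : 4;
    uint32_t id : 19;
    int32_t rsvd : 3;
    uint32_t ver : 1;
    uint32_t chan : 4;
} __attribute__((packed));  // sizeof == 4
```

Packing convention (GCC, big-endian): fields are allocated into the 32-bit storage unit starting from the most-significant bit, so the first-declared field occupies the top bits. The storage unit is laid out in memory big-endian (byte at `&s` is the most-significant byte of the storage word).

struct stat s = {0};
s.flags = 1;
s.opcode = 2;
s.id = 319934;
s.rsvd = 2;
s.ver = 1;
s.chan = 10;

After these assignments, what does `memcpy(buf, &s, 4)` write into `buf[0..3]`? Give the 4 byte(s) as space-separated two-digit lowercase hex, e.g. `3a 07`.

94 e1 be 5a

flags:1 = 1 → 0x1 << 31 → word 0x80000000
opcode:4 = 2 → 0x2 << 27 → word 0x90000000
id:19 = 319934 → 0x4e1be << 8 → word 0x94e1be00
rsvd:3 = 2 → 0x2 << 5 → word 0x94e1be40
ver:1 = 1 → 0x1 << 4 → word 0x94e1be50
chan:4 = 10 → 0xa << 0 → word 0x94e1be5a
word = 0x94e1be5a → big-endian bytes:
  [0]=0x94  [1]=0xe1  [2]=0xbe  [3]=0x5a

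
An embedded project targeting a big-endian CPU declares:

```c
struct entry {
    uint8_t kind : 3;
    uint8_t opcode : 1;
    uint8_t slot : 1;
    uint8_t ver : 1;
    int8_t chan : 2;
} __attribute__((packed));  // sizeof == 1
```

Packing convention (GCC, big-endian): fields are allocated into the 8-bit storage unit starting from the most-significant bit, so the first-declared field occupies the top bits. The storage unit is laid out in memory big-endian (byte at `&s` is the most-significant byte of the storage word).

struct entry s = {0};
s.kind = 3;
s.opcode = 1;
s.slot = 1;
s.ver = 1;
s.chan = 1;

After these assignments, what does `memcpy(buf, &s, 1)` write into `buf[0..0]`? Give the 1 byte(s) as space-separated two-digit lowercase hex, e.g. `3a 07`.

7d

[5+:3] kind=3 & 0x7 = 0x3; word=0x60
[4+:1] opcode=1 & 0x1 = 0x1; word=0x70
[3+:1] slot=1 & 0x1 = 0x1; word=0x78
[2+:1] ver=1 & 0x1 = 0x1; word=0x7c
[0+:2] chan=1 & 0x3 = 0x1; word=0x7d
word = 0x7d → big-endian bytes:
  [0]=0x7d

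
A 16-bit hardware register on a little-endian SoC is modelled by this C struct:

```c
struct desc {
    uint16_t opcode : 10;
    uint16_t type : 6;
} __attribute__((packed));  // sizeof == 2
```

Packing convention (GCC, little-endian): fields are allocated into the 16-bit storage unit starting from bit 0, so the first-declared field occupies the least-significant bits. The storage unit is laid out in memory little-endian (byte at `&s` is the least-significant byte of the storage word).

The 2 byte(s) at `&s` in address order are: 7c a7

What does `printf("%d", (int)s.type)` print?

41

[0]=0x7c [1]=0xa7 (little-endian) → word 0xa77c
opcode:10 @ bit 0 → (0xa77c>>0)&0x3ff = 0x37c
type:6 @ bit 10 → (0xa77c>>10)&0x3f = 0x29  ←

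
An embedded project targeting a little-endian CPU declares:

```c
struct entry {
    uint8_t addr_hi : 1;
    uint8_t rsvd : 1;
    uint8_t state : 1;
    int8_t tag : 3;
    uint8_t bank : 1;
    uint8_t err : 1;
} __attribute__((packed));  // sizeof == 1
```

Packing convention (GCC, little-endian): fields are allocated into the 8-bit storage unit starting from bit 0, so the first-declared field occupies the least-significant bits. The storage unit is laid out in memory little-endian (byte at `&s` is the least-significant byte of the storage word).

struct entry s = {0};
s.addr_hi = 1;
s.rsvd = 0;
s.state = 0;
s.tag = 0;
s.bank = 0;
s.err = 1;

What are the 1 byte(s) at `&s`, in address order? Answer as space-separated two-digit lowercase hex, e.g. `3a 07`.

[0+:1] addr_hi=1 & 0x1 = 0x1; word=0x01
[1+:1] rsvd=0 & 0x1 = 0x0; word=0x01
[2+:1] state=0 & 0x1 = 0x0; word=0x01
[3+:3] tag=0 & 0x7 = 0x0; word=0x01
[6+:1] bank=0 & 0x1 = 0x0; word=0x01
[7+:1] err=1 & 0x1 = 0x1; word=0x81
word = 0x81 → little-endian bytes:
  [0]=0x81

81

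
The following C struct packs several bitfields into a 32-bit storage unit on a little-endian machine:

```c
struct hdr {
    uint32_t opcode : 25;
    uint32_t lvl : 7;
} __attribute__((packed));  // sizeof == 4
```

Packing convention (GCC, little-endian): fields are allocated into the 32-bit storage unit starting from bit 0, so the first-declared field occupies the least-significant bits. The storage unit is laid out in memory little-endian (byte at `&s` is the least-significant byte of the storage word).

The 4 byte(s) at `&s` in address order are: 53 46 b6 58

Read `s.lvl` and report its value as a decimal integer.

44

[0]=0x53 [1]=0x46 [2]=0xb6 [3]=0x58 (little-endian) → word 0x58b64653
opcode:25 @ bit 0 → (0x58b64653>>0)&0x1ffffff = 0xb64653
lvl:7 @ bit 25 → (0x58b64653>>25)&0x7f = 0x2c  ←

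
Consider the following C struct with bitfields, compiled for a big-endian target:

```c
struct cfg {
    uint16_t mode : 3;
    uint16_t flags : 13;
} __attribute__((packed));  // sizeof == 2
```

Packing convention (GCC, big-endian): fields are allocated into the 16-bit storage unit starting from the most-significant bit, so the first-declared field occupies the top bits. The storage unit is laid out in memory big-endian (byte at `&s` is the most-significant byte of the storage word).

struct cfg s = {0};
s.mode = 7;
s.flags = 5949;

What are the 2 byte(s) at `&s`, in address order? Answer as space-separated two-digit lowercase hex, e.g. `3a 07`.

mode (3b) val=7 bits=0x7 at bit 13: 0xe000
flags (13b) val=5949 bits=0x173d at bit 0: 0xf73d
word = 0xf73d → big-endian bytes:
  [0]=0xf7  [1]=0x3d

f7 3d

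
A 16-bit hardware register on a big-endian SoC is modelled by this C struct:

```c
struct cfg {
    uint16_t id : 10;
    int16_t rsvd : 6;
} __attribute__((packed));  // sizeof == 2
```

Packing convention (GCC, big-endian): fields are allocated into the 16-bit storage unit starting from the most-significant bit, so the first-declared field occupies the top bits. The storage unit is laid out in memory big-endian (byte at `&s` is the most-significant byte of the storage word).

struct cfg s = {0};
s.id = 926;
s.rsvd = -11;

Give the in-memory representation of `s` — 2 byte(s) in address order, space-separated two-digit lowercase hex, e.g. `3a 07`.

id:10 = 926 → 0x39e << 6 → word 0xe780
rsvd:6 = -11 → 0x35 << 0 → word 0xe7b5
word = 0xe7b5 → big-endian bytes:
  [0]=0xe7  [1]=0xb5

e7 b5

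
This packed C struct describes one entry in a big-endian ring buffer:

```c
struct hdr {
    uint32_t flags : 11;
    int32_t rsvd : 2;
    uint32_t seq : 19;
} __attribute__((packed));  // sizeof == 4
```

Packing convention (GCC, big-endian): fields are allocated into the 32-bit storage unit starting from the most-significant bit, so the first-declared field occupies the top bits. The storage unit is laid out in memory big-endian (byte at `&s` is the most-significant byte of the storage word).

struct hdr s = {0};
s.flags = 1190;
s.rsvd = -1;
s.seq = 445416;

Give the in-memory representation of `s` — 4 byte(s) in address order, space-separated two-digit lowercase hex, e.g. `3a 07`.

94 de cb e8

[21+:11] flags=1190 & 0x7ff = 0x4a6; word=0x94c00000
[19+:2] rsvd=-1 & 0x3 = 0x3; word=0x94d80000
[0+:19] seq=445416 & 0x7ffff = 0x6cbe8; word=0x94decbe8
word = 0x94decbe8 → big-endian bytes:
  [0]=0x94  [1]=0xde  [2]=0xcb  [3]=0xe8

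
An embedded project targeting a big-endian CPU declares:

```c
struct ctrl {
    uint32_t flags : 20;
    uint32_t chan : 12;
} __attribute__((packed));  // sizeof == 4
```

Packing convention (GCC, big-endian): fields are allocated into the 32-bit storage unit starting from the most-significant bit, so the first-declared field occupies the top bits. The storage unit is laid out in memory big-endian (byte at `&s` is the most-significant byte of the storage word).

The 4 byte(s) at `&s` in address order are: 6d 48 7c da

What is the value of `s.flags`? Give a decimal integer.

[0]=0x6d [1]=0x48 [2]=0x7c [3]=0xda (big-endian) → word 0x6d487cda
flags [12+:20] = (word>>12) & 0xfffff = 447623  ←
chan [0+:12] = (word>>0) & 0xfff = 3290

447623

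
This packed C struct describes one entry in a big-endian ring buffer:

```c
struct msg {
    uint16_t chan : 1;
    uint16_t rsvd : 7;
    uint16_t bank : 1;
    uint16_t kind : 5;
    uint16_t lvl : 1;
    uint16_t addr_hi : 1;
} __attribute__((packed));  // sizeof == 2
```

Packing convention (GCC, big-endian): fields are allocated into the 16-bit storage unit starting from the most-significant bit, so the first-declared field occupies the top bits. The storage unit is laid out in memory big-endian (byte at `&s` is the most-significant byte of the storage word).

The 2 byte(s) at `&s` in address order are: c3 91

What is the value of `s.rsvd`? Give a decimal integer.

67

[0]=0xc3 [1]=0x91 (big-endian) → word 0xc391
chan:1 @ bit 15 → (0xc391>>15)&0x1 = 0x1
rsvd:7 @ bit 8 → (0xc391>>8)&0x7f = 0x43  ←
bank:1 @ bit 7 → (0xc391>>7)&0x1 = 0x1
kind:5 @ bit 2 → (0xc391>>2)&0x1f = 0x4
lvl:1 @ bit 1 → (0xc391>>1)&0x1 = 0x0
addr_hi:1 @ bit 0 → (0xc391>>0)&0x1 = 0x1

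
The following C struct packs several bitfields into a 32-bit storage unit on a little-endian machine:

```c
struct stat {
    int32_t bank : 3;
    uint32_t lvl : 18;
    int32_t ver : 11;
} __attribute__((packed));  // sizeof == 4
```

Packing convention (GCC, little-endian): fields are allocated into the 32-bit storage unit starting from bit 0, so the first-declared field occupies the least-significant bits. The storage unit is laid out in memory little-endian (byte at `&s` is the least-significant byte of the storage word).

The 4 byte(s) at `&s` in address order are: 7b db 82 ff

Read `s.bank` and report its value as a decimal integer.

3

[0]=0x7b [1]=0xdb [2]=0x82 [3]=0xff (little-endian) → word 0xff82db7b
bank [0+:3] = (word>>0) & 0x7 = 3  ←
lvl [3+:18] = (word>>3) & 0x3ffff = 23407
ver [21+:11] = (word>>21) & 0x7ff = 2044
bank signed 3b, MSB=0: value = 3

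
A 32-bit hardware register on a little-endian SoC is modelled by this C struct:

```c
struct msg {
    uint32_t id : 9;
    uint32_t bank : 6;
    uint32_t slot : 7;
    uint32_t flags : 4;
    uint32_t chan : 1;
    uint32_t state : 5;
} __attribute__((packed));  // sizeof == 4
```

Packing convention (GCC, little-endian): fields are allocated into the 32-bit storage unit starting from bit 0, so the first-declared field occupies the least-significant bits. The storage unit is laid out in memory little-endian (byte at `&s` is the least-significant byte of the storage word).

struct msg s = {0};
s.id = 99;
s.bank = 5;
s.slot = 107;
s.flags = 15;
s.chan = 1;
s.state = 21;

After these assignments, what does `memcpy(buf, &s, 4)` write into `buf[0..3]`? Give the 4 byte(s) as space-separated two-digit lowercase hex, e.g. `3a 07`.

63 8a f5 af

id:9 = 99 → 0x63 << 0 → word 0x00000063
bank:6 = 5 → 0x5 << 9 → word 0x00000a63
slot:7 = 107 → 0x6b << 15 → word 0x00358a63
flags:4 = 15 → 0xf << 22 → word 0x03f58a63
chan:1 = 1 → 0x1 << 26 → word 0x07f58a63
state:5 = 21 → 0x15 << 27 → word 0xaff58a63
word = 0xaff58a63 → little-endian bytes:
  [0]=0x63  [1]=0x8a  [2]=0xf5  [3]=0xaf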